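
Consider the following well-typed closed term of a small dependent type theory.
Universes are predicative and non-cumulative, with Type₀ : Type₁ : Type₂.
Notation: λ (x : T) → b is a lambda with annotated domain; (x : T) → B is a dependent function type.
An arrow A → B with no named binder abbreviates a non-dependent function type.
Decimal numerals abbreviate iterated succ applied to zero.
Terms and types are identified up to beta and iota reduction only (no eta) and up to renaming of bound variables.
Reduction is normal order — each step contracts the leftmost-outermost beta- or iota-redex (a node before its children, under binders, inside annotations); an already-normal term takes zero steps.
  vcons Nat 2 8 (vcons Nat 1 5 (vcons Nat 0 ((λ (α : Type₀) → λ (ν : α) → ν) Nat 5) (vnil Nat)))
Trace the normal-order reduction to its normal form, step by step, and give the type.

normal-order reduction:
  vcons Nat 2 8 (vcons Nat 1 5 (vcons Nat 0 ((λ (α : Type₀) → λ (ν : α) → ν) Nat 5) (vnil Nat)))
  ~> vcons Nat 2 8 (vcons Nat 1 5 (vcons Nat 0 ((λ (α : Nat) → α) 5) (vnil Nat)))
  ~> vcons Nat 2 8 (vcons Nat 1 5 (vcons Nat 0 5 (vnil Nat)))
type:
  Vec Nat 3


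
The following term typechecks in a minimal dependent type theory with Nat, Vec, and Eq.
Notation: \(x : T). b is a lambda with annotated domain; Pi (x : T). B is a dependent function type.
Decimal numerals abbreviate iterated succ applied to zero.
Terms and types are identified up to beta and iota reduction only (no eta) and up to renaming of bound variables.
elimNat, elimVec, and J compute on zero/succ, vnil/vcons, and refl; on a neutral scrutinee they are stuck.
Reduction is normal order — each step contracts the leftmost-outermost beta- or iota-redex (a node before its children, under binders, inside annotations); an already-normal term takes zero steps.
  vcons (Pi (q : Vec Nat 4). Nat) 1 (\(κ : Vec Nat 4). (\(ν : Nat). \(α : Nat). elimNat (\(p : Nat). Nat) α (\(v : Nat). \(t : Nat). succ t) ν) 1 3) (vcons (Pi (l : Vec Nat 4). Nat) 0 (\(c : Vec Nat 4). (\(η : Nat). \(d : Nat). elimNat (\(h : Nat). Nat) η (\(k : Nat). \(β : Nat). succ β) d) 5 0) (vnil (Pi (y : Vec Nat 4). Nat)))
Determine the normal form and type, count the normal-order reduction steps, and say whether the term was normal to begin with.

reduced normal form:
  vcons (Pi (q : Vec Nat 4). Nat) 1 (\(κ : Vec Nat 4). 4) (vcons (Pi (ν : Vec Nat 4). Nat) 0 (\(α : Vec Nat 4). 5) (vnil (Pi (p : Vec Nat 4). Nat)))
the term's type:
  Vec (Pi (q : Vec Nat 4). Nat) 2
normal-order step count: 9
term was already normal: no
first redex: a beta-redex


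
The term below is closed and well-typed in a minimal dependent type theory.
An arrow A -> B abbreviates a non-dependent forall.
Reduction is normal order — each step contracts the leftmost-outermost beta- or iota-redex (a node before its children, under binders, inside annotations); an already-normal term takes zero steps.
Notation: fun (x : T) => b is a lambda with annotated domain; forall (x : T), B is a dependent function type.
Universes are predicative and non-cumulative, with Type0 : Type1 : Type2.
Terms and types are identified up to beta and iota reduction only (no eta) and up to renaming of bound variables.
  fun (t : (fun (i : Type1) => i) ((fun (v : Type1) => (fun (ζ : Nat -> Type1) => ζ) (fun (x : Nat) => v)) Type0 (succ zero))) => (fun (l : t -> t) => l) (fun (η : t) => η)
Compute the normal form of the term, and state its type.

reduced normal form:
  fun (t : Type0) => fun (i : t) => i
the term's type:
  forall (t : Type0), t -> t
observation: 5 normal-order steps separate the term from its normal form.


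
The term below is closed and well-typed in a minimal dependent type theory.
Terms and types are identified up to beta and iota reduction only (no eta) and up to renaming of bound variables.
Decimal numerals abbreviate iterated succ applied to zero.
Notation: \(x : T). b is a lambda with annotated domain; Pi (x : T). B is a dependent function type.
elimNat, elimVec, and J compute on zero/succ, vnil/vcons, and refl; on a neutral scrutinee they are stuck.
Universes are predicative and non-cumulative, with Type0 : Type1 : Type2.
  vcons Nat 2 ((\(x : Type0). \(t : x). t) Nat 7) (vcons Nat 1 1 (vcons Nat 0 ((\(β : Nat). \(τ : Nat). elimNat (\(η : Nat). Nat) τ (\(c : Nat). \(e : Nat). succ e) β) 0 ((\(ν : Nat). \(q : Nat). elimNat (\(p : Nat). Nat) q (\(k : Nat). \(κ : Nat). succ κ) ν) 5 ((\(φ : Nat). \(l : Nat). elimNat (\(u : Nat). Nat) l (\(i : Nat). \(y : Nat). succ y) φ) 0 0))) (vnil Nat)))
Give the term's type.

the term's type:
  Vec Nat 3


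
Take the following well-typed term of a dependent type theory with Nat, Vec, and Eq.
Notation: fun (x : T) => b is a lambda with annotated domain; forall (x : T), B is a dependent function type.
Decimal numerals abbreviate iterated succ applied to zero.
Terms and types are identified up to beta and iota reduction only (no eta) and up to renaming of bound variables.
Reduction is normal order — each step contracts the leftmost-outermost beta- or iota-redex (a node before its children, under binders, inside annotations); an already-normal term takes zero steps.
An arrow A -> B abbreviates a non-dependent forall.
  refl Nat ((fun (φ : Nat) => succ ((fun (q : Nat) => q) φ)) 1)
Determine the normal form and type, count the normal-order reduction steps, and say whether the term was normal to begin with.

reduced normal form:
  refl Nat 2
inferred type:
  Eq Nat 2 2
reduction steps (normal order): 2
term was already normal: no
first redex: a beta-redex


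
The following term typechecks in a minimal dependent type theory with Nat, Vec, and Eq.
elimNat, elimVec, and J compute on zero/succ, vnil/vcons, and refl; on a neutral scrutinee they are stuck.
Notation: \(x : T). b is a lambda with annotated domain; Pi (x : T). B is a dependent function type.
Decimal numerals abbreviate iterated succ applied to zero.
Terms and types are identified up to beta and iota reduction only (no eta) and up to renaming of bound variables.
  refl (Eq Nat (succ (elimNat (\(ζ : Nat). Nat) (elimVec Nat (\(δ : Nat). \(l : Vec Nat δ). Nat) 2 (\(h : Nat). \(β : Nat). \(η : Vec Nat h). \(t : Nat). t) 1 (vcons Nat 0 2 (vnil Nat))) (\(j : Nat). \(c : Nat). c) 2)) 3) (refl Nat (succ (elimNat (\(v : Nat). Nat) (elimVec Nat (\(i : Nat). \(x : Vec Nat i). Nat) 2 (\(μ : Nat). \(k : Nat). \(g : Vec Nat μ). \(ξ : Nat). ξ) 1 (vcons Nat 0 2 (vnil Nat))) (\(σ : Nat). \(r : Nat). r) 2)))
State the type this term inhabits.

the term's type:
  Eq (Eq Nat 3 3) (refl Nat 3) (refl Nat 3)


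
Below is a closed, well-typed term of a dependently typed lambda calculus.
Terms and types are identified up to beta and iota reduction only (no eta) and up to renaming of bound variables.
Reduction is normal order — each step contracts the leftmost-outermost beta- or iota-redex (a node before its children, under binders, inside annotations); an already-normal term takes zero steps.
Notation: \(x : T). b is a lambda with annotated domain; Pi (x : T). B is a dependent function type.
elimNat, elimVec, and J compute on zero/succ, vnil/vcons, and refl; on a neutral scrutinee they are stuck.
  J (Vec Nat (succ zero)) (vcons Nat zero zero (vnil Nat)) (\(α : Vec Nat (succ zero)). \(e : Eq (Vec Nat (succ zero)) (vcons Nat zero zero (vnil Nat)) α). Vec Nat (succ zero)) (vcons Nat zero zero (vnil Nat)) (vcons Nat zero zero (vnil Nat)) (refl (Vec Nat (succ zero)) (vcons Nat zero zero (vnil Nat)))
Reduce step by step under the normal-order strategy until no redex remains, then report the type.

reduction (normal order):
  J (Vec Nat (succ zero)) (vcons Nat zero zero (vnil Nat)) (\(α : Vec Nat (succ zero)). \(e : Eq (Vec Nat (succ zero)) (vcons Nat zero zero (vnil Nat)) α). Vec Nat (succ zero)) (vcons Nat zero zero (vnil Nat)) (vcons Nat zero zero (vnil Nat)) (refl (Vec Nat (succ zero)) (vcons Nat zero zero (vnil Nat)))
  ~> vcons Nat zero zero (vnil Nat)
inferred type:
  Vec Nat (succ zero)


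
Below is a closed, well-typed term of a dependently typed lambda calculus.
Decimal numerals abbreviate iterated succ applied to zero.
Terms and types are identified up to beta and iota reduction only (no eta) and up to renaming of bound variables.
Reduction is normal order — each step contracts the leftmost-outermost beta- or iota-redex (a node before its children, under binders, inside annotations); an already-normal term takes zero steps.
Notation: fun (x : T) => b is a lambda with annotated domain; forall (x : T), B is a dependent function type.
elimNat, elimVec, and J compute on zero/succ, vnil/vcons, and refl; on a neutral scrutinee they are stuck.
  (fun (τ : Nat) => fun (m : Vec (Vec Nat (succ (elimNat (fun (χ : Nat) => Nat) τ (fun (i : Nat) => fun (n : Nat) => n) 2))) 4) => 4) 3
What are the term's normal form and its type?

resulting normal form:
  fun (τ : Vec (Vec Nat 4) 4) => 4
the term's type:
  forall (τ : Vec (Vec Nat 4) 4), Nat
observation: 8 normal-order steps separate the term from its normal form.


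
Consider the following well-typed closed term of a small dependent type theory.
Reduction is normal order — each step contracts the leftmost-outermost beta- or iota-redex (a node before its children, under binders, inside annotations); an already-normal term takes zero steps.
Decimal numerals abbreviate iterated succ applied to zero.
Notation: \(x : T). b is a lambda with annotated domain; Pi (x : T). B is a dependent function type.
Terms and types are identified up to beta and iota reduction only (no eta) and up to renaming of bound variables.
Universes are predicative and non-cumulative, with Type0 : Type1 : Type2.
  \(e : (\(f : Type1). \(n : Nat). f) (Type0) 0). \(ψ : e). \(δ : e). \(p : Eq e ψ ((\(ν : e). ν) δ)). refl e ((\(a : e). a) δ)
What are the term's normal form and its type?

reduced normal form:
  \(e : Type0). \(f : e). \(n : e). \(ψ : Eq e f n). refl e n
type:
  Pi (e : Type0). Pi (f : e). Pi (n : e). Pi (ψ : Eq e f n). Eq e n n


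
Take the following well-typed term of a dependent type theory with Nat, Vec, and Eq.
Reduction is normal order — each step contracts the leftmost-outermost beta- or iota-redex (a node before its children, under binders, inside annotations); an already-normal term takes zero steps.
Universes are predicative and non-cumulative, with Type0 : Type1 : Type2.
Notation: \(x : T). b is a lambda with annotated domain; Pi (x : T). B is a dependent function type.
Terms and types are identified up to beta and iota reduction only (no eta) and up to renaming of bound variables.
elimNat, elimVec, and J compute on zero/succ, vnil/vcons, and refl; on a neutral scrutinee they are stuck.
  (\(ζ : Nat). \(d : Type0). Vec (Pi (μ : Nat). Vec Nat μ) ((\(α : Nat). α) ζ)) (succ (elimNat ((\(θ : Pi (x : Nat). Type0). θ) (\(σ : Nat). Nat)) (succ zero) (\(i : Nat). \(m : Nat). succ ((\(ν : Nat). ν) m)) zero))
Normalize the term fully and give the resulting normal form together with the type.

reduced normal form:
  \(ζ : Type0). Vec (Pi (d : Nat). Vec Nat d) (succ (succ zero))
the term's type:
  Pi (ζ : Type0). Type0


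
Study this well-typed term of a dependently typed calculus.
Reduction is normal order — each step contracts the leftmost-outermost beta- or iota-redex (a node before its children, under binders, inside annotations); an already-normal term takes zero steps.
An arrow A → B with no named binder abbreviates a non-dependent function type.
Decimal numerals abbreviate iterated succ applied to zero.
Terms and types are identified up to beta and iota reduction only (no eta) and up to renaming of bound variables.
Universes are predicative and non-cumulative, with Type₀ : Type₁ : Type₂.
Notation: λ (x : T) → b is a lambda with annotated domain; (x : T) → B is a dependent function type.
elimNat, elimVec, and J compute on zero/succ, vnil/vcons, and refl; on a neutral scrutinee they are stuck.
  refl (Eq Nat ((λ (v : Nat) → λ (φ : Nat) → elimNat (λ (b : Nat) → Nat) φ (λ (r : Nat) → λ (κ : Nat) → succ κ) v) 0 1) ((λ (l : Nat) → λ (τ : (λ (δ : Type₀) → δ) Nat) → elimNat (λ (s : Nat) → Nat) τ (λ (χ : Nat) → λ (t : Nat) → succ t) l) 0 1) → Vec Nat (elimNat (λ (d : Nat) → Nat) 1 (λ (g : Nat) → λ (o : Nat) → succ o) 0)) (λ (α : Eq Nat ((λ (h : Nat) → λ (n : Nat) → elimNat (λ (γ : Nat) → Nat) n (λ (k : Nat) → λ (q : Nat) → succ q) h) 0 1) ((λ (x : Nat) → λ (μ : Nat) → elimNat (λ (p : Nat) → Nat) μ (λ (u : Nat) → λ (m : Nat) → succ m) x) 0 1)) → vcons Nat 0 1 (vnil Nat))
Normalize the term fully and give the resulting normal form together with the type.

normal form:
  refl (Eq Nat 1 1 → Vec Nat 1) (λ (v : Eq Nat 1 1) → vcons Nat 0 1 (vnil Nat))
the term's type:
  Eq (Eq Nat 1 1 → Vec Nat 1) (λ (v : Eq Nat 1 1) → vcons Nat 0 1 (vnil Nat)) (λ (φ : Eq Nat 1 1) → vcons Nat 0 1 (vnil Nat))


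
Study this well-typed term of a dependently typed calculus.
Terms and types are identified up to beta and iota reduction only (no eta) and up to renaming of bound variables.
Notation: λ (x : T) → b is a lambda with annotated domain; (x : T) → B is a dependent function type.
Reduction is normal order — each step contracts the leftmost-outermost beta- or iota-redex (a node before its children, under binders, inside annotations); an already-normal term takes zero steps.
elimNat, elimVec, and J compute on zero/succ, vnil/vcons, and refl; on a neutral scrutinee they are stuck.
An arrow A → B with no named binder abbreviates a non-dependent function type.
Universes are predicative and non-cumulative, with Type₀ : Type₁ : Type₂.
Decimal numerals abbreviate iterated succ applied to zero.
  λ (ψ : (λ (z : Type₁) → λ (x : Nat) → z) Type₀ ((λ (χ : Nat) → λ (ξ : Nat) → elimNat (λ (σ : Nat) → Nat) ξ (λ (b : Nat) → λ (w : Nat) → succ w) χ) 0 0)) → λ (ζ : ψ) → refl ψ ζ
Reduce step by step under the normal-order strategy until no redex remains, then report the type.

normal-order reduction sequence:
  λ (ψ : (λ (z : Type₁) → λ (x : Nat) → z) Type₀ ((λ (χ : Nat) → λ (ξ : Nat) → elimNat (λ (σ : Nat) → Nat) ξ (λ (b : Nat) → λ (w : Nat) → succ w) χ) 0 0)) → λ (ζ : ψ) → refl ψ ζ
  ~> λ (ψ : (λ (z : Nat) → Type₀) ((λ (x : Nat) → λ (χ : Nat) → elimNat (λ (ξ : Nat) → Nat) χ (λ (σ : Nat) → λ (b : Nat) → succ b) x) 0 0)) → λ (w : ψ) → refl ψ w
  ~> λ (ψ : Type₀) → λ (z : ψ) → refl ψ z
inferred type:
  (ψ : Type₀) → (z : ψ) → Eq ψ z z


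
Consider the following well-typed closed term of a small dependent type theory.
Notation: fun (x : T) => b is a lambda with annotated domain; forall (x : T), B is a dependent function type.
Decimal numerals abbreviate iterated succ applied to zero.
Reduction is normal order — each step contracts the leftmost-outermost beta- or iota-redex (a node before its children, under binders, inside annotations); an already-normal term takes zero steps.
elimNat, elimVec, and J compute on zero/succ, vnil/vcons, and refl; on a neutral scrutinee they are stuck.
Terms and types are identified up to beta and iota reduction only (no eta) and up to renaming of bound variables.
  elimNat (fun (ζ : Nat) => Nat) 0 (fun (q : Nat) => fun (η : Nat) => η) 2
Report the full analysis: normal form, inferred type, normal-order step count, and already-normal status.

reduced normal form:
  0
type:
  Nat
reduction steps (normal order): 7
started in normal form: no
first contracted redex: an elimNat iota-redex


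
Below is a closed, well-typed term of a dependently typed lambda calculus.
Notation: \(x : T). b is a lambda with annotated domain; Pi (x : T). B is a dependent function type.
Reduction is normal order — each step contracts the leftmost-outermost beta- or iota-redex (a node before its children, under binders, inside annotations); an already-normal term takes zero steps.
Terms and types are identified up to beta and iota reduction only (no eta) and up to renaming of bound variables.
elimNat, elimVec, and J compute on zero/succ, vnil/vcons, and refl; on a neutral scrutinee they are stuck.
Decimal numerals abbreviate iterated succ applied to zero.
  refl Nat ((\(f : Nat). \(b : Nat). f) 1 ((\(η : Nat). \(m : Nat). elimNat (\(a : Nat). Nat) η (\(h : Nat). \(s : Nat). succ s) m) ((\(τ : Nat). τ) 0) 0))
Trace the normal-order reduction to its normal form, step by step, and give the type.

reduction (normal order):
  refl Nat ((\(f : Nat). \(b : Nat). f) 1 ((\(η : Nat). \(m : Nat). elimNat (\(a : Nat). Nat) η (\(h : Nat). \(s : Nat). succ s) m) ((\(τ : Nat). τ) 0) 0))
  ~> refl Nat ((\(f : Nat). 1) ((\(b : Nat). \(η : Nat). elimNat (\(m : Nat). Nat) b (\(a : Nat). \(h : Nat). succ h) η) ((\(s : Nat). s) 0) 0))
  ~> refl Nat 1
type:
  Eq Nat 1 1


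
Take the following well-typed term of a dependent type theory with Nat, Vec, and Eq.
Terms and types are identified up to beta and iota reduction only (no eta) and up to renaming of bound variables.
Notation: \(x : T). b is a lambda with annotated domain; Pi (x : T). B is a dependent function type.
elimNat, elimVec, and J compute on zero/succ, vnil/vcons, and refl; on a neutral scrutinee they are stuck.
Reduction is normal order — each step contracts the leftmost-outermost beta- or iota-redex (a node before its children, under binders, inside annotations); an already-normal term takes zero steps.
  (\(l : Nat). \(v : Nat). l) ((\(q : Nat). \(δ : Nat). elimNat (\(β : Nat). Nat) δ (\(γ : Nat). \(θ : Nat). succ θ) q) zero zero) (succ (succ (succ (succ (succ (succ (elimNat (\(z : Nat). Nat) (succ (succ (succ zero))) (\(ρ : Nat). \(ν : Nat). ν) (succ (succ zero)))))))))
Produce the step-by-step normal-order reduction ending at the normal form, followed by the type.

normal-order reduction sequence:
  (\(l : Nat). \(v : Nat). l) ((\(q : Nat). \(δ : Nat). elimNat (\(β : Nat). Nat) δ (\(γ : Nat). \(θ : Nat). succ θ) q) zero zero) (succ (succ (succ (succ (succ (succ (elimNat (\(z : Nat). Nat) (succ (succ (succ zero))) (\(ρ : Nat). \(ν : Nat). ν) (succ (succ zero)))))))))
  ~> (\(l : Nat). (\(v : Nat). \(q : Nat). elimNat (\(δ : Nat). Nat) q (\(β : Nat). \(γ : Nat). succ γ) v) zero zero) (succ (succ (succ (succ (succ (succ (elimNat (\(θ : Nat). Nat) (succ (succ (succ zero))) (\(z : Nat). \(ρ : Nat). ρ) (succ (succ zero)))))))))
  ~> (\(l : Nat). \(v : Nat). elimNat (\(q : Nat). Nat) v (\(δ : Nat). \(β : Nat). succ β) l) zero zero
  ~> (\(l : Nat). elimNat (\(v : Nat). Nat) l (\(q : Nat). \(δ : Nat). succ δ) zero) zero
  ~> elimNat (\(l : Nat). Nat) zero (\(v : Nat). \(q : Nat). succ q) zero
  ~> zero
the term's type:
  Nat


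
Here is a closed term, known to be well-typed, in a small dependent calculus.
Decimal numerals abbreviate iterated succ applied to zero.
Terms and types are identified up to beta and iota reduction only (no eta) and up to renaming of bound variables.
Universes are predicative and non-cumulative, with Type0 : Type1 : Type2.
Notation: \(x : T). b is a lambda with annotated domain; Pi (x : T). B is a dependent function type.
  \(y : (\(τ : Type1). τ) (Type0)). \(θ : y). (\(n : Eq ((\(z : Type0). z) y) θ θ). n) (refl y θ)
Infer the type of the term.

inferred type:
  Pi (y : Type0). Pi (τ : y). Eq y τ τ


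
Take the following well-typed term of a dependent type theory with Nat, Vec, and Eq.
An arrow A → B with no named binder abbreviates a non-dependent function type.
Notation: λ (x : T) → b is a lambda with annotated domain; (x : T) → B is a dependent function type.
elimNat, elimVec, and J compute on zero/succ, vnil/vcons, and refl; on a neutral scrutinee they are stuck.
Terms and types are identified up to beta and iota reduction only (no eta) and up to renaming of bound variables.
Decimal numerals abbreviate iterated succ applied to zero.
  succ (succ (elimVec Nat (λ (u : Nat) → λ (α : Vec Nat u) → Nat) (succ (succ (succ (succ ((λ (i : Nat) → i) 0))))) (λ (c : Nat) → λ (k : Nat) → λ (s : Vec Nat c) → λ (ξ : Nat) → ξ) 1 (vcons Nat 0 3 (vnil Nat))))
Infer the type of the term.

type:
  Nat


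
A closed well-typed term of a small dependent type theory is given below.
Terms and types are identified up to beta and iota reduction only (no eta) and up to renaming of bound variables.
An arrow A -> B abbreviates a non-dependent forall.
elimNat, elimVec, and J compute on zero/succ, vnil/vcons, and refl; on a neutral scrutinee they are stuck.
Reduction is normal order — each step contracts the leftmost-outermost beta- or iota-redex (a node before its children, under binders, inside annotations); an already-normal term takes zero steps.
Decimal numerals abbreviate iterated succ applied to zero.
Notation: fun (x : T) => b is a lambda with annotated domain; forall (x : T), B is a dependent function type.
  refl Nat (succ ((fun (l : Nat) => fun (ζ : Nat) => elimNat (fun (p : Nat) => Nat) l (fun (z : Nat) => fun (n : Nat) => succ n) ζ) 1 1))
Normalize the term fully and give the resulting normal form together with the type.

normal form:
  refl Nat 3
the term's type:
  Eq Nat 3 3
observation: 6 normal-order steps normalize the term, beginning with a beta-redex.


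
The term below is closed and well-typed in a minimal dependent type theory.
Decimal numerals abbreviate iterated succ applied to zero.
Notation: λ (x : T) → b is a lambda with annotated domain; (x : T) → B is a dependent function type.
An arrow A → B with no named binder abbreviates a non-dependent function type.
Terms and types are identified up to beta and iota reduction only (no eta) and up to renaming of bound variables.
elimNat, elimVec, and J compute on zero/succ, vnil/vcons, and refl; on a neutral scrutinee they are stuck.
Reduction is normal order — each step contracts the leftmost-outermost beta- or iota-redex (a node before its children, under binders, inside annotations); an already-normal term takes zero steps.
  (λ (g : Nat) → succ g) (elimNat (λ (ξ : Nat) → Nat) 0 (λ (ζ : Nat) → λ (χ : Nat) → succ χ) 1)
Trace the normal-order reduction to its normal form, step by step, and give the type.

normal-order reduction sequence:
  (λ (g : Nat) → succ g) (elimNat (λ (ξ : Nat) → Nat) 0 (λ (ζ : Nat) → λ (χ : Nat) → succ χ) 1)
  ~> succ (elimNat (λ (g : Nat) → Nat) 0 (λ (ξ : Nat) → λ (ζ : Nat) → succ ζ) 1)
  ~> succ ((λ (g : Nat) → λ (ξ : Nat) → succ ξ) 0 (elimNat (λ (ζ : Nat) → Nat) 0 (λ (χ : Nat) → λ (i : Nat) → succ i) 0))
  ~> succ ((λ (g : Nat) → succ g) (elimNat (λ (ξ : Nat) → Nat) 0 (λ (ζ : Nat) → λ (χ : Nat) → succ χ) 0))
  ~> succ (succ (elimNat (λ (g : Nat) → Nat) 0 (λ (ξ : Nat) → λ (ζ : Nat) → succ ζ) 0))
  ~> 2
inferred type:
  Nat


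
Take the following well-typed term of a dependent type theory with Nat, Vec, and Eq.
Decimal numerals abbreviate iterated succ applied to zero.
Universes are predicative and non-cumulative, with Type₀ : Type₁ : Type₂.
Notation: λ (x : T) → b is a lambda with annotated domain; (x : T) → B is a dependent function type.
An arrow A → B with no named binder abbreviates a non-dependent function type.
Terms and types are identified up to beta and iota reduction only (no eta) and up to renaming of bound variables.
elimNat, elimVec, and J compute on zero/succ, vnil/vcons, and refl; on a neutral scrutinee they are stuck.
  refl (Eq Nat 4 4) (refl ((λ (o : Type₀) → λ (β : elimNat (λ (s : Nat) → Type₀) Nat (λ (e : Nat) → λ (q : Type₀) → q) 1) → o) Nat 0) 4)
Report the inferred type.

inferred type:
  Eq (Eq Nat 4 4) (refl Nat 4) (refl Nat 4)


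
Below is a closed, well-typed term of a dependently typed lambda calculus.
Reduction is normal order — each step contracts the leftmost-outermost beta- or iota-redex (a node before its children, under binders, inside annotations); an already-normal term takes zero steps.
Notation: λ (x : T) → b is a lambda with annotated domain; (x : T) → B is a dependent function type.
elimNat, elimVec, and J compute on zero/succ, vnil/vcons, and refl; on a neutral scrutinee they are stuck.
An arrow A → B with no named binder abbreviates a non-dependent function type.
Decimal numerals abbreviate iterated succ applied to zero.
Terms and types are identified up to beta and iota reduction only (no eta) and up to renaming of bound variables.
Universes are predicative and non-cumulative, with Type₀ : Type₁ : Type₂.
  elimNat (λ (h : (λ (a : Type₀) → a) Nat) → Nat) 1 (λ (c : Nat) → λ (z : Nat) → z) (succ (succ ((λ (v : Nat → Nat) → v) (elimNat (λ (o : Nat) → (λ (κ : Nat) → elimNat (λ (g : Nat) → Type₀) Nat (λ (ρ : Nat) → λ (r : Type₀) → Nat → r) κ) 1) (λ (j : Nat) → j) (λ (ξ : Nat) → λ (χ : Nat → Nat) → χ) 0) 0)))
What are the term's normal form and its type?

normal form:
  1
inferred type:
  Nat
observation: the term reaches its normal form after 11 normal-order steps.


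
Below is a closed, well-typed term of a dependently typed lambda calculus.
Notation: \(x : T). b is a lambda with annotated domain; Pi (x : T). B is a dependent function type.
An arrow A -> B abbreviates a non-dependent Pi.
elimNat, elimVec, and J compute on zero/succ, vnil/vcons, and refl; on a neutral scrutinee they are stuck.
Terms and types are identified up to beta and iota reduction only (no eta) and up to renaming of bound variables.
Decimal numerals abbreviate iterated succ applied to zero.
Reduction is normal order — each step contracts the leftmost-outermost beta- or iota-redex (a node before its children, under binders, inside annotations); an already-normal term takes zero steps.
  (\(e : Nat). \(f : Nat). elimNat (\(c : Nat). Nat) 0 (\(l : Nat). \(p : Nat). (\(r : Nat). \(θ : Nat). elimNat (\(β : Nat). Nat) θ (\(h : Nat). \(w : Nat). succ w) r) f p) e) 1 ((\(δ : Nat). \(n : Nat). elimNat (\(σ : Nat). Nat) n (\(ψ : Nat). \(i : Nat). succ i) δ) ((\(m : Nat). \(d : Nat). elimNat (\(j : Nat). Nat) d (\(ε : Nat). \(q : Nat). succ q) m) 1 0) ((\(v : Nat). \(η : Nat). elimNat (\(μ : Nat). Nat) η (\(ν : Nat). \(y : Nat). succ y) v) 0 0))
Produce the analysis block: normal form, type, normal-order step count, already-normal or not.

reduced normal form:
  1
inferred type:
  Nat
normal-order step count: 27
started in normal form: no
first redex: a beta-redex


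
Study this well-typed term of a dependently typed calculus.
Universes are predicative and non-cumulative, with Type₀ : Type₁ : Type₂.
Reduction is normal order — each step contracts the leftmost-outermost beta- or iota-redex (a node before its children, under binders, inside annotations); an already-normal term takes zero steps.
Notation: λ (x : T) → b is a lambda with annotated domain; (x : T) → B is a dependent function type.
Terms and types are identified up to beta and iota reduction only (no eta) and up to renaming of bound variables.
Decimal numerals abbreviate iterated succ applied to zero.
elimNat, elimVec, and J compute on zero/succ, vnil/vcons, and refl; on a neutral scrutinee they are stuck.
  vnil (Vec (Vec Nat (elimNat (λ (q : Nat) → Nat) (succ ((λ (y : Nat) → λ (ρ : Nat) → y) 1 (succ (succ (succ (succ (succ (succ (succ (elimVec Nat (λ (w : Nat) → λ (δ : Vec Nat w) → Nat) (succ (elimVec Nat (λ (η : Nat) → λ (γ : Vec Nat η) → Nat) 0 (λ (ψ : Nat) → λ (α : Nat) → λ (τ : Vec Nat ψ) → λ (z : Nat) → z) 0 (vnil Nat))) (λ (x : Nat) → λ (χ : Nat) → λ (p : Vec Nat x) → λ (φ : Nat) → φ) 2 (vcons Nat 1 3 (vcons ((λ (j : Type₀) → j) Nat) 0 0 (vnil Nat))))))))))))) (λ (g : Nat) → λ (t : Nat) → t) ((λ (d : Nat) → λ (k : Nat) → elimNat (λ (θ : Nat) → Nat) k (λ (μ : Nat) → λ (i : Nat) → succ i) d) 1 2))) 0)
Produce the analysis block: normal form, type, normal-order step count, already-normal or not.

resulting normal form:
  vnil (Vec (Vec Nat 2) 0)
type:
  Vec (Vec (Vec Nat 2) 0) 0
reduction steps (normal order): 18
term was already normal: no
first contracted redex: a beta-redex


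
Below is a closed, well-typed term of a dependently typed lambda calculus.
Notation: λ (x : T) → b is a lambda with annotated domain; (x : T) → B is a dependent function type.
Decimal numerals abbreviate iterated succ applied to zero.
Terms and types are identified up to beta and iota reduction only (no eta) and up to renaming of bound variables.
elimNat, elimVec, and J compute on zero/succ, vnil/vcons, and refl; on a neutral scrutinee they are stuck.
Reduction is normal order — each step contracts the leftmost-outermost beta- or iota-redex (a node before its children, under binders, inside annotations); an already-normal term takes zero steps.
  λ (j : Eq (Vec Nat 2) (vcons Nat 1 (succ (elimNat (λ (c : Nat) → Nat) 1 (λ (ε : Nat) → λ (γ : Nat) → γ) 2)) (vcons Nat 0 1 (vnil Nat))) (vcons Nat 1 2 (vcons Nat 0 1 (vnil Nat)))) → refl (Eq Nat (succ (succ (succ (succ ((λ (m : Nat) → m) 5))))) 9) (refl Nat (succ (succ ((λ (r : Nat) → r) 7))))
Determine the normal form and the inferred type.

resulting normal form:
  λ (j : Eq (Vec Nat 2) (vcons Nat 1 2 (vcons Nat 0 1 (vnil Nat))) (vcons Nat 1 2 (vcons Nat 0 1 (vnil Nat)))) → refl (Eq Nat 9 9) (refl Nat 9)
the term's type:
  (j : Eq (Vec Nat 2) (vcons Nat 1 2 (vcons Nat 0 1 (vnil Nat))) (vcons Nat 1 2 (vcons Nat 0 1 (vnil Nat)))) → Eq (Eq Nat 9 9) (refl Nat 9) (refl Nat 9)


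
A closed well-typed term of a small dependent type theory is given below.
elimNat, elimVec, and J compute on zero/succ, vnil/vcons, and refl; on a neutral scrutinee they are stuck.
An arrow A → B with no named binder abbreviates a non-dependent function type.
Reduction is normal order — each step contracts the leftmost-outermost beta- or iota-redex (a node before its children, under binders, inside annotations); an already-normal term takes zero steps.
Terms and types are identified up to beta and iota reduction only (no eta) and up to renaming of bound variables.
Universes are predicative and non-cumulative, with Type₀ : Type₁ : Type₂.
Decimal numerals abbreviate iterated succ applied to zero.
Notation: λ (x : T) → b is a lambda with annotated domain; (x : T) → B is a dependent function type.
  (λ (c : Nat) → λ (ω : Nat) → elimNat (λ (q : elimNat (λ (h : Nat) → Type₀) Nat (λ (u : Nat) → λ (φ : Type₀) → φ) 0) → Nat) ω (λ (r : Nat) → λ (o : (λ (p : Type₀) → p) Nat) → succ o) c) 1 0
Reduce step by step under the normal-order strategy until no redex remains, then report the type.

normal-order reduction:
  (λ (c : Nat) → λ (ω : Nat) → elimNat (λ (q : elimNat (λ (h : Nat) → Type₀) Nat (λ (u : Nat) → λ (φ : Type₀) → φ) 0) → Nat) ω (λ (r : Nat) → λ (o : (λ (p : Type₀) → p) Nat) → succ o) c) 1 0
  ~> (λ (c : Nat) → elimNat (λ (ω : elimNat (λ (q : Nat) → Type₀) Nat (λ (h : Nat) → λ (u : Type₀) → u) 0) → Nat) c (λ (φ : Nat) → λ (r : (λ (o : Type₀) → o) Nat) → succ r) 1) 0
  ~> elimNat (λ (c : elimNat (λ (ω : Nat) → Type₀) Nat (λ (q : Nat) → λ (h : Type₀) → h) 0) → Nat) 0 (λ (u : Nat) → λ (φ : (λ (r : Type₀) → r) Nat) → succ φ) 1
  ~> (λ (c : Nat) → λ (ω : (λ (q : Type₀) → q) Nat) → succ ω) 0 (elimNat (λ (h : elimNat (λ (u : Nat) → Type₀) Nat (λ (φ : Nat) → λ (r : Type₀) → r) 0) → Nat) 0 (λ (o : Nat) → λ (p : (λ (b : Type₀) → b) Nat) → succ p) 0)
  ~> (λ (c : (λ (ω : Type₀) → ω) Nat) → succ c) (elimNat (λ (q : elimNat (λ (h : Nat) → Type₀) Nat (λ (u : Nat) → λ (φ : Type₀) → φ) 0) → Nat) 0 (λ (r : Nat) → λ (o : (λ (p : Type₀) → p) Nat) → succ o) 0)
  ~> succ (elimNat (λ (c : elimNat (λ (ω : Nat) → Type₀) Nat (λ (q : Nat) → λ (h : Type₀) → h) 0) → Nat) 0 (λ (u : Nat) → λ (φ : (λ (r : Type₀) → r) Nat) → succ φ) 0)
  ~> 1
inferred type:
  Nat


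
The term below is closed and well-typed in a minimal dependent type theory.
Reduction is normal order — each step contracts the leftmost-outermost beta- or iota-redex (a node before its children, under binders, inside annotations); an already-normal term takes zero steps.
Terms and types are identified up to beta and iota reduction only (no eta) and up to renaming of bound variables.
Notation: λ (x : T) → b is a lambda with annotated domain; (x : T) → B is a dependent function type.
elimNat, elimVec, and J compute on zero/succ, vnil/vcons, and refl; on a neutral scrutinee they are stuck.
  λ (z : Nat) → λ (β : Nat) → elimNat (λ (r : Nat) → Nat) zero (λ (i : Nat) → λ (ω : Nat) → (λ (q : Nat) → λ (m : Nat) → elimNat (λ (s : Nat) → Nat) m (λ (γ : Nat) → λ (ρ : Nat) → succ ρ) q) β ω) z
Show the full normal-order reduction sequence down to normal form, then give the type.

reduction (normal order):
  λ (z : Nat) → λ (β : Nat) → elimNat (λ (r : Nat) → Nat) zero (λ (i : Nat) → λ (ω : Nat) → (λ (q : Nat) → λ (m : Nat) → elimNat (λ (s : Nat) → Nat) m (λ (γ : Nat) → λ (ρ : Nat) → succ ρ) q) β ω) z
  ~> λ (z : Nat) → λ (β : Nat) → elimNat (λ (r : Nat) → Nat) zero (λ (i : Nat) → λ (ω : Nat) → (λ (q : Nat) → elimNat (λ (m : Nat) → Nat) q (λ (s : Nat) → λ (γ : Nat) → succ γ) β) ω) z
  ~> λ (z : Nat) → λ (β : Nat) → elimNat (λ (r : Nat) → Nat) zero (λ (i : Nat) → λ (ω : Nat) → elimNat (λ (q : Nat) → Nat) ω (λ (m : Nat) → λ (s : Nat) → succ s) β) z
the term's type:
  (z : Nat) → (β : Nat) → Nat


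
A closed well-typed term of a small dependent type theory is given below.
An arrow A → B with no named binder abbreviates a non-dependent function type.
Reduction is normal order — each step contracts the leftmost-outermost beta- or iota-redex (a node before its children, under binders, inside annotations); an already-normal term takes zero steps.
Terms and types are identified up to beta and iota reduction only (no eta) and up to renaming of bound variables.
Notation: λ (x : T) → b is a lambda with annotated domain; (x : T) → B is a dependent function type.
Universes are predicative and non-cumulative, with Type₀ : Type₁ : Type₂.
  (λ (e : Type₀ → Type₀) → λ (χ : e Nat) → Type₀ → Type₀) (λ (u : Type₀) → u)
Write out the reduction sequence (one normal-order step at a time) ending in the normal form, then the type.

reduction (normal order):
  (λ (e : Type₀ → Type₀) → λ (χ : e Nat) → Type₀ → Type₀) (λ (u : Type₀) → u)
  ~> λ (e : (λ (χ : Type₀) → χ) Nat) → Type₀ → Type₀
  ~> λ (e : Nat) → Type₀ → Type₀
the term's type:
  Nat → Type₁


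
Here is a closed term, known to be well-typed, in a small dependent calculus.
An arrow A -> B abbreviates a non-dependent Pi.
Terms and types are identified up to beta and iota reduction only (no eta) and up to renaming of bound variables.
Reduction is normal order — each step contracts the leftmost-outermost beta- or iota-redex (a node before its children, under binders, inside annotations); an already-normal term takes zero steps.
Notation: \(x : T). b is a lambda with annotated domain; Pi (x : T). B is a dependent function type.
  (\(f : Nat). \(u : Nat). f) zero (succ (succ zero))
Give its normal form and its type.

reduced normal form:
  zero
inferred type:
  Nat
observation: 2 normal-order steps normalize the term, beginning with a beta-redex.


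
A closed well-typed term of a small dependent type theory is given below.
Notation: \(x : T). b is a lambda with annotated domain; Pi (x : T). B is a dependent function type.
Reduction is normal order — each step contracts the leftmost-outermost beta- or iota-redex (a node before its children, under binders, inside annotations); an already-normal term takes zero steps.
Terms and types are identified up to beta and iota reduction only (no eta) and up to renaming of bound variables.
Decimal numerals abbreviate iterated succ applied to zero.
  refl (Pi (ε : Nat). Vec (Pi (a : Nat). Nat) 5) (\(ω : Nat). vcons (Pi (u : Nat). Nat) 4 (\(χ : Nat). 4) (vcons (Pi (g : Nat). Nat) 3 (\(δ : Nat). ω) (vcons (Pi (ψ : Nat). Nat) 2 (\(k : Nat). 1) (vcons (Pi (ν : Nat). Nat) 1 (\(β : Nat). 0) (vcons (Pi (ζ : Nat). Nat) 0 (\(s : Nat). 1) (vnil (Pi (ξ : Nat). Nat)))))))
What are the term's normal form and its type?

resulting normal form:
  refl (Pi (ε : Nat). Vec (Pi (a : Nat). Nat) 5) (\(ω : Nat). vcons (Pi (u : Nat). Nat) 4 (\(χ : Nat). 4) (vcons (Pi (g : Nat). Nat) 3 (\(δ : Nat). ω) (vcons (Pi (ψ : Nat). Nat) 2 (\(k : Nat). 1) (vcons (Pi (ν : Nat). Nat) 1 (\(β : Nat). 0) (vcons (Pi (ζ : Nat). Nat) 0 (\(s : Nat). 1) (vnil (Pi (ξ : Nat). Nat)))))))
the term's type:
  Eq (Pi (ε : Nat). Vec (Pi (a : Nat). Nat) 5) (\(ω : Nat). vcons (Pi (u : Nat). Nat) 4 (\(χ : Nat). 4) (vcons (Pi (g : Nat). Nat) 3 (\(δ : Nat). ω) (vcons (Pi (ψ : Nat). Nat) 2 (\(k : Nat). 1) (vcons (Pi (ν : Nat). Nat) 1 (\(β : Nat). 0) (vcons (Pi (ζ : Nat). Nat) 0 (\(s : Nat). 1) (vnil (Pi (ξ : Nat). Nat))))))) (\(c : Nat). vcons (Pi (d : Nat). Nat) 4 (\(o : Nat). 4) (vcons (Pi (j : Nat). Nat) 3 (\(r : Nat). c) (vcons (Pi (α : Nat). Nat) 2 (\(i : Nat). 1) (vcons (Pi (z : Nat). Nat) 1 (\(n : Nat). 0) (vcons (Pi (h : Nat). Nat) 0 (\(ρ : Nat). 1) (vnil (Pi (q : Nat). Nat)))))))


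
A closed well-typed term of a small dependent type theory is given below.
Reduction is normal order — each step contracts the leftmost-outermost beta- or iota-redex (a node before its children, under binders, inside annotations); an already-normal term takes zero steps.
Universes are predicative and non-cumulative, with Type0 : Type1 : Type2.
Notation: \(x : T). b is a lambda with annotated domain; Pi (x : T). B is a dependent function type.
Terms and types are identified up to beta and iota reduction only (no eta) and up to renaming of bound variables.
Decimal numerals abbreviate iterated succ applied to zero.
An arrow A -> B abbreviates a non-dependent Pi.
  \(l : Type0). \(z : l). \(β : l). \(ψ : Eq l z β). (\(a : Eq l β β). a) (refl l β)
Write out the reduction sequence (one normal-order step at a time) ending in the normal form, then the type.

normal-order reduction:
  \(l : Type0). \(z : l). \(β : l). \(ψ : Eq l z β). (\(a : Eq l β β). a) (refl l β)
  ~> \(l : Type0). \(z : l). \(β : l). \(ψ : Eq l z β). refl l β
type:
  Pi (l : Type0). Pi (z : l). Pi (β : l). Eq l z β -> Eq l β β


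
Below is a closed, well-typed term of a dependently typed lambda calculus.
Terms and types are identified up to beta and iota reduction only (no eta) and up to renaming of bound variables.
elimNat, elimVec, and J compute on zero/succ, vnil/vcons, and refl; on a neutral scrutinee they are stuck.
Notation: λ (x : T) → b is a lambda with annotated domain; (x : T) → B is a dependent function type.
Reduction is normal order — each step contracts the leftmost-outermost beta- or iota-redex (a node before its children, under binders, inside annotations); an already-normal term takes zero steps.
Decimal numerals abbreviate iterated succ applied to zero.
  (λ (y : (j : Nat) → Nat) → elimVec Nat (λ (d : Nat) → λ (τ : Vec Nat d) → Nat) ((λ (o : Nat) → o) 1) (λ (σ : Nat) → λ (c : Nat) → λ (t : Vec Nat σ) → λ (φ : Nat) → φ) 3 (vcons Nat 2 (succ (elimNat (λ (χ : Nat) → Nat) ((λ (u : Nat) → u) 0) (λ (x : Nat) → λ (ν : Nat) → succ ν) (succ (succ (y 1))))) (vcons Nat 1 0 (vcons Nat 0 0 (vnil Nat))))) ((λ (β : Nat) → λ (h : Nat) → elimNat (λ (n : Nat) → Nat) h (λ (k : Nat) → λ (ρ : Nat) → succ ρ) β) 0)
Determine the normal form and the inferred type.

resulting normal form:
  1
the term's type:
  Nat


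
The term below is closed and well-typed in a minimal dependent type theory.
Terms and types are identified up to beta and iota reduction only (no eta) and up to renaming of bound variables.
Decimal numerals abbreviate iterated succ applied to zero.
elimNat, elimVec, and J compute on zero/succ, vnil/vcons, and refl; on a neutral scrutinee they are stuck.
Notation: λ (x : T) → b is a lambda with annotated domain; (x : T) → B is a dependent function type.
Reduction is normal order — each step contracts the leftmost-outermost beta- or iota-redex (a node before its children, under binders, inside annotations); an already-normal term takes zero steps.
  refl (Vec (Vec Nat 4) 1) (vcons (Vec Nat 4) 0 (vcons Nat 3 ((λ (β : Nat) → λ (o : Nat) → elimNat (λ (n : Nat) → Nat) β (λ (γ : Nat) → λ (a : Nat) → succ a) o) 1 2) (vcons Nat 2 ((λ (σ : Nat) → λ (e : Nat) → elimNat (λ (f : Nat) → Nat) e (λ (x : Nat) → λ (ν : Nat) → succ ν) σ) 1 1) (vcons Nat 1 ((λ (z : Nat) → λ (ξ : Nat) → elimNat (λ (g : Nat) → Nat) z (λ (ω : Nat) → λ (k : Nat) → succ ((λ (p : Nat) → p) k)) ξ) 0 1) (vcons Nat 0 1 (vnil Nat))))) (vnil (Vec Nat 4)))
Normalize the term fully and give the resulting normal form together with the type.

reduced normal form:
  refl (Vec (Vec Nat 4) 1) (vcons (Vec Nat 4) 0 (vcons Nat 3 3 (vcons Nat 2 2 (vcons Nat 1 1 (vcons Nat 0 1 (vnil Nat))))) (vnil (Vec Nat 4)))
inferred type:
  Eq (Vec (Vec Nat 4) 1) (vcons (Vec Nat 4) 0 (vcons Nat 3 3 (vcons Nat 2 2 (vcons Nat 1 1 (vcons Nat 0 1 (vnil Nat))))) (vnil (Vec Nat 4))) (vcons (Vec Nat 4) 0 (vcons Nat 3 3 (vcons Nat 2 2 (vcons Nat 1 1 (vcons Nat 0 1 (vnil Nat))))) (vnil (Vec Nat 4)))
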